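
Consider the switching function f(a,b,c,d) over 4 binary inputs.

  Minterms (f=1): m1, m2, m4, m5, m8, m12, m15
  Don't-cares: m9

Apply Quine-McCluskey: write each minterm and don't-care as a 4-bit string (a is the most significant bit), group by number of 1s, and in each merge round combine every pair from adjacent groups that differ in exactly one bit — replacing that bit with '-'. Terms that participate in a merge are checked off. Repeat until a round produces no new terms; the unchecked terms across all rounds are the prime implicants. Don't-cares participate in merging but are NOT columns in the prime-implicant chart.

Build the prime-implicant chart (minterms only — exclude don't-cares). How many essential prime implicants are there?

2

Round 0: 0001✓ 0010 0100✓ 0101✓ 1000✓ 1001✓ 1100✓ 1111
Round 1: -001 -100 0-01 010- 1-00 100-
PIs = {-001, -100, 0-01, 0010, 010-, 1-00, 100-, 1111}
Coverage chart:
  m1: -001,0-01
  m2: 0010 ←essential
  m4: -100,010-
  m5: 0-01,010-
  m8: 1-00,100-
  m12: -100,1-00
  m15: 1111 ←essential
Essential: 0010, 1111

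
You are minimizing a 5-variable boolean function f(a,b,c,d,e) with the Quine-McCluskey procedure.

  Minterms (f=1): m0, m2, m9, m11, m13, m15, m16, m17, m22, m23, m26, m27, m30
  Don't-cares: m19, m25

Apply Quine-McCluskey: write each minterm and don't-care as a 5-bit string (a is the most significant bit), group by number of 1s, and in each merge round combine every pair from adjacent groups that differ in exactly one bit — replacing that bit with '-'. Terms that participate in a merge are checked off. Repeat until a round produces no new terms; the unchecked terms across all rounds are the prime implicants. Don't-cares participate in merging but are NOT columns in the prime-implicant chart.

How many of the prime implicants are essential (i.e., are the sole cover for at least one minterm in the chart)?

Round 0: 00000✓ 00010✓ 01001✓ 01011✓ 01101✓ 01111✓ 10000✓ 10001✓ 10011✓ 10110✓ 10111✓ 11001✓ 11010✓ 11011✓ 11110✓
Round 1: -0000 -1001✓ -1011✓ 000-0 01-01✓ 01-11✓ 010-1✓ 011-1✓ 1-001✓ 1-011✓ 1-110 10-11 100-1✓ 1000- 1011- 11-10 110-1✓ 1101-
Round 2: -10-1 01--1 1-0-1
PIs = {-0000, -10-1, 000-0, 01--1, 1-0-1, 1-110, 10-11, 1000-, 1011-, 11-10, 1101-}
Coverage chart:
  m0: -0000,000-0
  m2: 000-0 ←essential
  m9: -10-1,01--1
  m11: -10-1,01--1
  m13: 01--1 ←essential
  m15: 01--1 ←essential
  m16: -0000,1000-
  m17: 1-0-1,1000-
  m22: 1-110,1011-
  m23: 10-11,1011-
  m26: 11-10,1101-
  m27: -10-1,1-0-1,1101-
  m30: 1-110,11-10
Essential: 000-0, 01--1

2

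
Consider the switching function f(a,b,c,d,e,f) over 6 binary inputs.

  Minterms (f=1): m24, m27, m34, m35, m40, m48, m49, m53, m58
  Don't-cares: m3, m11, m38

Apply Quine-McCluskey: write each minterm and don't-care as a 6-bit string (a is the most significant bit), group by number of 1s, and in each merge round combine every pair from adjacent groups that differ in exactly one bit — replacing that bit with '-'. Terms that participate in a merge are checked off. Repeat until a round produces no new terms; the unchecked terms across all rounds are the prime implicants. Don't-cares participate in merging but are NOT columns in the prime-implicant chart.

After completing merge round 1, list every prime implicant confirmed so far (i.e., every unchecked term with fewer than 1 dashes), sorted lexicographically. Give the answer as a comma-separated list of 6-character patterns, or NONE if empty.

011000, 101000, 111010

[col 0] 000011*, 001011*, 011000, 011011*, 100010*, 100011*, 100110*, 101000, 110000*, 110001*, 110101*, 111010
[col 1] -00011, 0-1011, 00-011, 100-10, 10001-, 110-01, 11000-
Prime implicants: -00011, 0-1011, 00-011, 011000, 100-10, 10001-, 101000, 110-01, 11000-, 111010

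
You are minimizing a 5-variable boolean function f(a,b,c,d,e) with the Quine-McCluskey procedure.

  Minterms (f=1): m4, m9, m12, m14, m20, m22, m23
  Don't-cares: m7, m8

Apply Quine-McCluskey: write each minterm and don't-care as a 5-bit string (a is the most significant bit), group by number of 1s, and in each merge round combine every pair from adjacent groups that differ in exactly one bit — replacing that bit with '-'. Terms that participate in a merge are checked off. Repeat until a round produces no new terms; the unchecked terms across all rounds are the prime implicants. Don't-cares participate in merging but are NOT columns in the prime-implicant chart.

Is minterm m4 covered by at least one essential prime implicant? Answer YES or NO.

[col 0] 00100*, 00111*, 01000*, 01001*, 01100*, 01110*, 10100*, 10110*, 10111*
[col 1] -0100, -0111, 0-100, 01-00, 0100-, 011-0, 101-0, 1011-
Prime implicants: -0100, -0111, 0-100, 01-00, 0100-, 011-0, 101-0, 1011-
PI chart (minterm → PIs covering it):
  4 | -0100,0-100
  9 | 0100-  (sole → essential)
  12 | 0-100,01-00,011-0
  14 | 011-0  (sole → essential)
  20 | -0100,101-0
  22 | 101-0,1011-
  23 | -0111,1011-
Essential prime implicants: 0100-, 011-0

NO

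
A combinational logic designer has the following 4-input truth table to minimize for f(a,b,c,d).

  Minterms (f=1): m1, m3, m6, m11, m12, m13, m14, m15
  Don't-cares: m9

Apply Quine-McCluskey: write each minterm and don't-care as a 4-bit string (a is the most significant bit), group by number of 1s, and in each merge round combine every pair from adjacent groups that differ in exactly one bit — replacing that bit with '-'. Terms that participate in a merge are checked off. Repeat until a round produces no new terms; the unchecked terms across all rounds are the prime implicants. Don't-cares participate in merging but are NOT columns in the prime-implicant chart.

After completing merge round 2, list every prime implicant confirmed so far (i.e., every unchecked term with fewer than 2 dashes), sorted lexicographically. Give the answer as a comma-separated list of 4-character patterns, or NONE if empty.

-110

size-2^0 implicants → 0001(✓)  0011(✓)  0110(✓)  1001(✓)  1011(✓)  1100(✓)  1101(✓)  1110(✓)  1111(✓)
size-2^1 implicants → -001(✓)  -011(✓)  -110  00-1(✓)  1-01(✓)  1-11(✓)  10-1(✓)  11-0(✓)  11-1(✓)  110-(✓)  111-(✓)
size-2^2 implicants → -0-1  1--1  11--
Unchecked terms (primes): -0-1, -110, 1--1, 11--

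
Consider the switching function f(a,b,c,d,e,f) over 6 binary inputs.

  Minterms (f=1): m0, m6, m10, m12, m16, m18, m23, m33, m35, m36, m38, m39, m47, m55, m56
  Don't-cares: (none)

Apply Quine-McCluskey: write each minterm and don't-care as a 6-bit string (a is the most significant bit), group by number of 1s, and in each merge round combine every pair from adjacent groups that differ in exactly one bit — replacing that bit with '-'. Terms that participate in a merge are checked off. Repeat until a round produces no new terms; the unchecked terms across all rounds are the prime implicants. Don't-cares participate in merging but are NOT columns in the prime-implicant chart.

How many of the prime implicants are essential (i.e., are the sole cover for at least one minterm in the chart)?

10

size-2^0 implicants → 000000(✓)  000110(✓)  001010  001100  010000(✓)  010010(✓)  010111(✓)  100001(✓)  100011(✓)  100100(✓)  100110(✓)  100111(✓)  101111(✓)  110111(✓)  111000
size-2^1 implicants → -00110  -10111  0-0000  0100-0  1-0111  10-111  100-11  1000-1  1001-0  10011-
Unchecked terms (primes): -00110, -10111, 0-0000, 001010, 001100, 0100-0, 1-0111, 10-111, 100-11, 1000-1, 1001-0, 10011-, 111000
Minterm coverage:
  m0 ⊆ 0-0000 [E]
  m6 ⊆ -00110 [E]
  m10 ⊆ 001010 [E]
  m12 ⊆ 001100 [E]
  m16 ⊆ 0-0000,0100-0
  m18 ⊆ 0100-0 [E]
  m23 ⊆ -10111 [E]
  m33 ⊆ 1000-1 [E]
  m35 ⊆ 100-11,1000-1
  m36 ⊆ 1001-0 [E]
  m38 ⊆ -00110,1001-0,10011-
  m39 ⊆ 1-0111,10-111,100-11,10011-
  m47 ⊆ 10-111 [E]
  m55 ⊆ -10111,1-0111
  m56 ⊆ 111000 [E]
E = {-00110, -10111, 0-0000, 001010, 001100, 0100-0, 10-111, 1000-1, 1001-0, 111000}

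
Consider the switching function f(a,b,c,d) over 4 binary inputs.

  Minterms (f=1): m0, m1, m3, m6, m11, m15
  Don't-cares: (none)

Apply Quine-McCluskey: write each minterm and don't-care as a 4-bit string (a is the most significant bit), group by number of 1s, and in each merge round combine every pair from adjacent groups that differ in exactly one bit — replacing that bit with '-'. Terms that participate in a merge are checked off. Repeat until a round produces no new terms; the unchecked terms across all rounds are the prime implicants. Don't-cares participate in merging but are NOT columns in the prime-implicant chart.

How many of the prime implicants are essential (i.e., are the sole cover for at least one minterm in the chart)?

3

Round 0: 0000✓ 0001✓ 0011✓ 0110 1011✓ 1111✓
Round 1: -011 00-1 000- 1-11
PIs = {-011, 00-1, 000-, 0110, 1-11}
Coverage chart:
  m0: 000- ←essential
  m1: 00-1,000-
  m3: -011,00-1
  m6: 0110 ←essential
  m11: -011,1-11
  m15: 1-11 ←essential
Essential: 000-, 0110, 1-11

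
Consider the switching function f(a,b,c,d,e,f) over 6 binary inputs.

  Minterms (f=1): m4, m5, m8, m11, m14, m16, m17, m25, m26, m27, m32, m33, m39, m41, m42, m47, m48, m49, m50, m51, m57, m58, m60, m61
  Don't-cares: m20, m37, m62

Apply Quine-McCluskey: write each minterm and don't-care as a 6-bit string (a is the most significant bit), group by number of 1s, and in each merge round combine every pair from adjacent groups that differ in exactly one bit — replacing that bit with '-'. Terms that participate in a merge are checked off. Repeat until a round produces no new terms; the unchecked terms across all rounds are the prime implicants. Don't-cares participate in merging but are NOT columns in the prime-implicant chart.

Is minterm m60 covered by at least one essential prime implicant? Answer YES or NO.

NO

size-2^0 implicants → 000100(✓)  000101(✓)  001000  001011(✓)  001110  010000(✓)  010001(✓)  010100(✓)  011001(✓)  011010(✓)  011011(✓)  100000(✓)  100001(✓)  100101(✓)  100111(✓)  101001(✓)  101010(✓)  101111(✓)  110000(✓)  110001(✓)  110010(✓)  110011(✓)  111001(✓)  111010(✓)  111100(✓)  111101(✓)  111110(✓)
size-2^1 implicants → -00101  -10000(✓)  -10001(✓)  -11001(✓)  -11010  0-0100  0-1011  00010-  01-001(✓)  010-00  01000-(✓)  0110-1  01101-  1-0000(✓)  1-0001(✓)  1-1001(✓)  1-1010  10-001(✓)  10-111  100-01  10000-(✓)  1001-1  11-001(✓)  11-010  1100-0(✓)  1100-1(✓)  11000-(✓)  11001-(✓)  111-01  111-10  1111-0  11110-
size-2^2 implicants → -1-001  -1000-  1--001  1-000-  1100--
Unchecked terms (primes): -00101, -1-001, -1000-, -11010, 0-0100, 0-1011, 00010-, 001000, 001110, 010-00, 0110-1, 01101-, 1--001, 1-000-, 1-1010, 10-111, 100-01, 1001-1, 11-010, 1100--, 111-01, 111-10, 1111-0, 11110-
Minterm coverage:
  m4 ⊆ 0-0100,00010-
  m5 ⊆ -00101,00010-
  m8 ⊆ 001000 [E]
  m11 ⊆ 0-1011 [E]
  m14 ⊆ 001110 [E]
  m16 ⊆ -1000-,010-00
  m17 ⊆ -1-001,-1000-
  m25 ⊆ -1-001,0110-1
  m26 ⊆ -11010,01101-
  m27 ⊆ 0-1011,0110-1,01101-
  m32 ⊆ 1-000- [E]
  m33 ⊆ 1--001,1-000-,100-01
  m39 ⊆ 10-111,1001-1
  m41 ⊆ 1--001 [E]
  m42 ⊆ 1-1010 [E]
  m47 ⊆ 10-111 [E]
  m48 ⊆ -1000-,1-000-,1100--
  m49 ⊆ -1-001,-1000-,1--001,1-000-,1100--
  m50 ⊆ 11-010,1100--
  m51 ⊆ 1100-- [E]
  m57 ⊆ -1-001,1--001,111-01
  m58 ⊆ -11010,1-1010,11-010,111-10
  m60 ⊆ 1111-0,11110-
  m61 ⊆ 111-01,11110-
E = {0-1011, 001000, 001110, 1--001, 1-000-, 1-1010, 10-111, 1100--}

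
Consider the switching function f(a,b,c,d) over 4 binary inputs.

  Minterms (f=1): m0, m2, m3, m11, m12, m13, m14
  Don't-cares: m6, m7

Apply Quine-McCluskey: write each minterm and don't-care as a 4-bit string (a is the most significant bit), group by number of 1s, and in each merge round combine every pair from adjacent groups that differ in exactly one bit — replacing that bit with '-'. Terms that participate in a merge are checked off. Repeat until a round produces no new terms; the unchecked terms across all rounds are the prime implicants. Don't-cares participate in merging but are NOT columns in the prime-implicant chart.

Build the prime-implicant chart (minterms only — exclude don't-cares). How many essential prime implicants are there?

[col 0] 0000*, 0010*, 0011*, 0110*, 0111*, 1011*, 1100*, 1101*, 1110*
[col 1] -011, -110, 0-10*, 0-11*, 00-0, 001-*, 011-*, 11-0, 110-
[col 2] 0-1-
Prime implicants: -011, -110, 0-1-, 00-0, 11-0, 110-
PI chart (minterm → PIs covering it):
  0 | 00-0  (sole → essential)
  2 | 0-1-,00-0
  3 | -011,0-1-
  11 | -011  (sole → essential)
  12 | 11-0,110-
  13 | 110-  (sole → essential)
  14 | -110,11-0
Essential prime implicants: -011, 00-0, 110-

3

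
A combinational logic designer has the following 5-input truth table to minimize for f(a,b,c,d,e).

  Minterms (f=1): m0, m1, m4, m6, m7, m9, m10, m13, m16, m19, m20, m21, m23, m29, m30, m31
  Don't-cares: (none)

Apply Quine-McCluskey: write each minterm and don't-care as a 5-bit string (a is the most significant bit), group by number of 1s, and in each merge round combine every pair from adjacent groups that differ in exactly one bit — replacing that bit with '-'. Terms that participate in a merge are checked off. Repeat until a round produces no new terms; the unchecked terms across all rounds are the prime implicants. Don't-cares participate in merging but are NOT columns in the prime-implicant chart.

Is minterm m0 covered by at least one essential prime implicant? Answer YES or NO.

YES

size-2^0 implicants → 00000(✓)  00001(✓)  00100(✓)  00110(✓)  00111(✓)  01001(✓)  01010  01101(✓)  10000(✓)  10011(✓)  10100(✓)  10101(✓)  10111(✓)  11101(✓)  11110(✓)  11111(✓)
size-2^1 implicants → -0000(✓)  -0100(✓)  -0111  -1101  0-001  00-00(✓)  0000-  001-0  0011-  01-01  1-101(✓)  1-111(✓)  10-00(✓)  10-11  101-1(✓)  1010-  111-1(✓)  1111-
size-2^2 implicants → -0-00  1-1-1
Unchecked terms (primes): -0-00, -0111, -1101, 0-001, 0000-, 001-0, 0011-, 01-01, 01010, 1-1-1, 10-11, 1010-, 1111-
Minterm coverage:
  m0 ⊆ -0-00,0000-
  m1 ⊆ 0-001,0000-
  m4 ⊆ -0-00,001-0
  m6 ⊆ 001-0,0011-
  m7 ⊆ -0111,0011-
  m9 ⊆ 0-001,01-01
  m10 ⊆ 01010 [E]
  m13 ⊆ -1101,01-01
  m16 ⊆ -0-00 [E]
  m19 ⊆ 10-11 [E]
  m20 ⊆ -0-00,1010-
  m21 ⊆ 1-1-1,1010-
  m23 ⊆ -0111,1-1-1,10-11
  m29 ⊆ -1101,1-1-1
  m30 ⊆ 1111- [E]
  m31 ⊆ 1-1-1,1111-
E = {-0-00, 01010, 10-11, 1111-}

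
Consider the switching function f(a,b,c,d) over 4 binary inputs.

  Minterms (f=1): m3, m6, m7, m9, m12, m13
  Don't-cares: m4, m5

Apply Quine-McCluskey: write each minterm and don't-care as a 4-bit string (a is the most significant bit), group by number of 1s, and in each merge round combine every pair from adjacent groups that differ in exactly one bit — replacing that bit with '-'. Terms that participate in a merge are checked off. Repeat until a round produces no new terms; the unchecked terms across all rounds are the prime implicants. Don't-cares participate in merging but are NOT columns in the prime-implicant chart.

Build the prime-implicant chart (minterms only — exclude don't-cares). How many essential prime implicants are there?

[col 0] 0011*, 0100*, 0101*, 0110*, 0111*, 1001*, 1100*, 1101*
[col 1] -100*, -101*, 0-11, 01-0*, 01-1*, 010-*, 011-*, 1-01, 110-*
[col 2] -10-, 01--
Prime implicants: -10-, 0-11, 01--, 1-01
PI chart (minterm → PIs covering it):
  3 | 0-11  (sole → essential)
  6 | 01--  (sole → essential)
  7 | 0-11,01--
  9 | 1-01  (sole → essential)
  12 | -10-  (sole → essential)
  13 | -10-,1-01
Essential prime implicants: -10-, 0-11, 01--, 1-01

4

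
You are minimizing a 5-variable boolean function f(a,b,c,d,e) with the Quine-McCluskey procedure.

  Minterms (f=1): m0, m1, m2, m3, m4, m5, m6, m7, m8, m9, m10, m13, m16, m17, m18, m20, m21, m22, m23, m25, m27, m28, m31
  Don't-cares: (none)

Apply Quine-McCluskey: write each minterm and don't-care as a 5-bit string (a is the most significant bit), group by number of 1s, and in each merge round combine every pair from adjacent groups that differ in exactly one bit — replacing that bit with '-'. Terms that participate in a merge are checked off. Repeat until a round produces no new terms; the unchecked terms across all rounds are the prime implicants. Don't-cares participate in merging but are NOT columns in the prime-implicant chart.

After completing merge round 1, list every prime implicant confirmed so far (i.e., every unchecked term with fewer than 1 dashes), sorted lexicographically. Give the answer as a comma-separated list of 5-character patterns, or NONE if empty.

Round 0: 00000✓ 00001✓ 00010✓ 00011✓ 00100✓ 00101✓ 00110✓ 00111✓ 01000✓ 01001✓ 01010✓ 01101✓ 10000✓ 10001✓ 10010✓ 10100✓ 10101✓ 10110✓ 10111✓ 11001✓ 11011✓ 11100✓ 11111✓
Round 1: -0000✓ -0001✓ -0010✓ -0100✓ -0101✓ -0110✓ -0111✓ -1001✓ 0-000✓ 0-001✓ 0-010✓ 0-101✓ 00-00✓ 00-01✓ 00-10✓ 00-11✓ 000-0✓ 000-1✓ 0000-✓ 0001-✓ 001-0✓ 001-1✓ 0010-✓ 0011-✓ 01-01✓ 010-0✓ 0100-✓ 1-001✓ 1-100 1-111 10-00✓ 10-01✓ 10-10✓ 100-0✓ 1000-✓ 101-0✓ 101-1✓ 1010-✓ 1011-✓ 11-11 110-1
Round 2: --001 -0-00✓ -0-01✓ -0-10✓ -00-0✓ -000-✓ -01-0✓ -01-1✓ -010-✓ -011-✓ 0--01 0-0-0 0-00- 00--0✓ 00--1✓ 00-0-✓ 00-1-✓ 000--✓ 001--✓ 10--0✓ 10-0-✓ 101--✓
Round 3: -0--0 -0-0- -01-- 00---
PIs = {--001, -0--0, -0-0-, -01--, 0--01, 0-0-0, 0-00-, 00---, 1-100, 1-111, 11-11, 110-1}

NONE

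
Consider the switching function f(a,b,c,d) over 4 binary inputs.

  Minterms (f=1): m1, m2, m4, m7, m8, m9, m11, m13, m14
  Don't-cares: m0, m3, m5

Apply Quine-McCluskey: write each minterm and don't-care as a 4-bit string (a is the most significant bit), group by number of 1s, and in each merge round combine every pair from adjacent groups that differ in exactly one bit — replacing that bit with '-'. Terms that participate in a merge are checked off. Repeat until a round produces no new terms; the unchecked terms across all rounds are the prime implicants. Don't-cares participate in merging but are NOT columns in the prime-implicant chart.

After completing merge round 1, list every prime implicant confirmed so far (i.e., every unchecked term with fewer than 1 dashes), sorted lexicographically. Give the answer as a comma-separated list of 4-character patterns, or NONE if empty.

Round 0: 0000✓ 0001✓ 0010✓ 0011✓ 0100✓ 0101✓ 0111✓ 1000✓ 1001✓ 1011✓ 1101✓ 1110
Round 1: -000✓ -001✓ -011✓ -101✓ 0-00✓ 0-01✓ 0-11✓ 00-0✓ 00-1✓ 000-✓ 001-✓ 01-1✓ 010-✓ 1-01✓ 10-1✓ 100-✓
Round 2: --01 -0-1 -00- 0--1 0-0- 00--
PIs = {--01, -0-1, -00-, 0--1, 0-0-, 00--, 1110}

1110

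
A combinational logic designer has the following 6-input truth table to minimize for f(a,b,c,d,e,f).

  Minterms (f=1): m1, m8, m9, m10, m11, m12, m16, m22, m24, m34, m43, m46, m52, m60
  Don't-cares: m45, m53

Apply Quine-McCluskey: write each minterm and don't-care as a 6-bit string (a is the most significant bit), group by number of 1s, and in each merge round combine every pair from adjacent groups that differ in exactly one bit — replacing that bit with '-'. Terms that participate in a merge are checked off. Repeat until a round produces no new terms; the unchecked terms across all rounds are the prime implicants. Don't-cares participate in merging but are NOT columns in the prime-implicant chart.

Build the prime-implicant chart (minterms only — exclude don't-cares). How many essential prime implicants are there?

[col 0] 000001*, 001000*, 001001*, 001010*, 001011*, 001100*, 010000*, 010110, 011000*, 100010, 101011*, 101101, 101110, 110100*, 110101*, 111100*
[col 1] -01011, 0-1000, 00-001, 001-00, 0010-0*, 0010-1*, 00100-*, 00101-*, 01-000, 11-100, 11010-
[col 2] 0010--
Prime implicants: -01011, 0-1000, 00-001, 001-00, 0010--, 01-000, 010110, 100010, 101101, 101110, 11-100, 11010-
PI chart (minterm → PIs covering it):
  1 | 00-001  (sole → essential)
  8 | 0-1000,001-00,0010--
  9 | 00-001,0010--
  10 | 0010--  (sole → essential)
  11 | -01011,0010--
  12 | 001-00  (sole → essential)
  16 | 01-000  (sole → essential)
  22 | 010110  (sole → essential)
  24 | 0-1000,01-000
  34 | 100010  (sole → essential)
  43 | -01011  (sole → essential)
  46 | 101110  (sole → essential)
  52 | 11-100,11010-
  60 | 11-100  (sole → essential)
Essential prime implicants: -01011, 00-001, 001-00, 0010--, 01-000, 010110, 100010, 101110, 11-100

9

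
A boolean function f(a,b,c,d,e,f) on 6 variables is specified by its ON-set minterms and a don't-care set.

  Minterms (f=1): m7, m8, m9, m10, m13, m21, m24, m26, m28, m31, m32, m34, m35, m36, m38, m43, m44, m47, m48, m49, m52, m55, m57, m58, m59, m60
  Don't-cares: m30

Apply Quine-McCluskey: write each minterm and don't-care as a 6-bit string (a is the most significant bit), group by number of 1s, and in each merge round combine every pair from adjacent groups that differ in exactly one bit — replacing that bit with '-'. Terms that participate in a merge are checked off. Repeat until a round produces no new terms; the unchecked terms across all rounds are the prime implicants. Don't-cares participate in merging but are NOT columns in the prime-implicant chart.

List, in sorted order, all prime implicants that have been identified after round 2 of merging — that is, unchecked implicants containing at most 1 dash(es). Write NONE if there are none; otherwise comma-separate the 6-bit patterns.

-11010, -11100, 000111, 001-01, 00100-, 010101, 01111-, 1-1011, 10-011, 10001-, 101-11, 11-001, 11000-, 110111, 1110-1, 11101-

size-2^0 implicants → 000111  001000(✓)  001001(✓)  001010(✓)  001101(✓)  010101  011000(✓)  011010(✓)  011100(✓)  011110(✓)  011111(✓)  100000(✓)  100010(✓)  100011(✓)  100100(✓)  100110(✓)  101011(✓)  101100(✓)  101111(✓)  110000(✓)  110001(✓)  110100(✓)  110111  111001(✓)  111010(✓)  111011(✓)  111100(✓)
size-2^1 implicants → -11010  -11100  0-1000(✓)  0-1010(✓)  001-01  0010-0(✓)  00100-  011-00(✓)  011-10(✓)  0110-0(✓)  0111-0(✓)  01111-  1-0000(✓)  1-0100(✓)  1-1011  1-1100(✓)  10-011  10-100(✓)  100-00(✓)  100-10(✓)  1000-0(✓)  10001-  1001-0(✓)  101-11  11-001  11-100(✓)  110-00(✓)  11000-  1110-1  11101-
size-2^2 implicants → 0-10-0  011--0  1--100  1-0-00  100--0
Unchecked terms (primes): -11010, -11100, 0-10-0, 000111, 001-01, 00100-, 010101, 011--0, 01111-, 1--100, 1-0-00, 1-1011, 10-011, 100--0, 10001-, 101-11, 11-001, 11000-, 110111, 1110-1, 11101-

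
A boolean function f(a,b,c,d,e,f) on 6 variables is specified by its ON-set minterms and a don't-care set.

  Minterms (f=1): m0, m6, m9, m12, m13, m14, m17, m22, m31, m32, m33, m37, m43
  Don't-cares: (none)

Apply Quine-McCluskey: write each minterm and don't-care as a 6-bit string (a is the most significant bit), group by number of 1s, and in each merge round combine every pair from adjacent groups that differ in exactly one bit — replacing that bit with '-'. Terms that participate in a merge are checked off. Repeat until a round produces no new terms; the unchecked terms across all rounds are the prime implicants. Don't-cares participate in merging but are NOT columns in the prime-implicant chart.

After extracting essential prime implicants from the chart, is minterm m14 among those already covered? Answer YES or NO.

Round 0: 000000✓ 000110✓ 001001✓ 001100✓ 001101✓ 001110✓ 010001 010110✓ 011111 100000✓ 100001✓ 100101✓ 101011
Round 1: -00000 0-0110 00-110 001-01 0011-0 00110- 100-01 10000-
PIs = {-00000, 0-0110, 00-110, 001-01, 0011-0, 00110-, 010001, 011111, 100-01, 10000-, 101011}
Coverage chart:
  m0: -00000 ←essential
  m6: 0-0110,00-110
  m9: 001-01 ←essential
  m12: 0011-0,00110-
  m13: 001-01,00110-
  m14: 00-110,0011-0
  m17: 010001 ←essential
  m22: 0-0110 ←essential
  m31: 011111 ←essential
  m32: -00000,10000-
  m33: 100-01,10000-
  m37: 100-01 ←essential
  m43: 101011 ←essential
Essential: -00000, 0-0110, 001-01, 010001, 011111, 100-01, 101011

NO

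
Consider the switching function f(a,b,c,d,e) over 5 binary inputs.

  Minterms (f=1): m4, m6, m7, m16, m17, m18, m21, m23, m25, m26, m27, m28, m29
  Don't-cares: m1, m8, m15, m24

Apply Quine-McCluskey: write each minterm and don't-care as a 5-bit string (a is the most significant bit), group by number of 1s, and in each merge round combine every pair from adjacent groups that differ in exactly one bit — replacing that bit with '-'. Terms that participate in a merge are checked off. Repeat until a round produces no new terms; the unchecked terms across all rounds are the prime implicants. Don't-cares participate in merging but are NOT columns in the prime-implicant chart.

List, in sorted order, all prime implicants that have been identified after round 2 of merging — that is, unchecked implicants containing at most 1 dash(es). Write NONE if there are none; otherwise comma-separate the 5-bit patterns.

-0001, -0111, -1000, 0-111, 001-0, 0011-, 101-1

size-2^0 implicants → 00001(✓)  00100(✓)  00110(✓)  00111(✓)  01000(✓)  01111(✓)  10000(✓)  10001(✓)  10010(✓)  10101(✓)  10111(✓)  11000(✓)  11001(✓)  11010(✓)  11011(✓)  11100(✓)  11101(✓)
size-2^1 implicants → -0001  -0111  -1000  0-111  001-0  0011-  1-000(✓)  1-001(✓)  1-010(✓)  1-101(✓)  10-01(✓)  100-0(✓)  1000-(✓)  101-1  11-00(✓)  11-01(✓)  110-0(✓)  110-1(✓)  1100-(✓)  1101-(✓)  1110-(✓)
size-2^2 implicants → 1--01  1-0-0  1-00-  11-0-  110--
Unchecked terms (primes): -0001, -0111, -1000, 0-111, 001-0, 0011-, 1--01, 1-0-0, 1-00-, 101-1, 11-0-, 110--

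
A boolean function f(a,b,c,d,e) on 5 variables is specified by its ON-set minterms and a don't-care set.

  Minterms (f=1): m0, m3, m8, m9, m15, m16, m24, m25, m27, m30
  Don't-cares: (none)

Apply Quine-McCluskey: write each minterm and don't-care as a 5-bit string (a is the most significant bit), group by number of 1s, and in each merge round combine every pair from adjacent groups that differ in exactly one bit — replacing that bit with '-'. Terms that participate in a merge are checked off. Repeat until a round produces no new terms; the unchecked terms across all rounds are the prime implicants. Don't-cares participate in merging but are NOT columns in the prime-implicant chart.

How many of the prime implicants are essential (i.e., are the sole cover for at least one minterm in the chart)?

6

[col 0] 00000*, 00011, 01000*, 01001*, 01111, 10000*, 11000*, 11001*, 11011*, 11110
[col 1] -0000*, -1000*, -1001*, 0-000*, 0100-*, 1-000*, 110-1, 1100-*
[col 2] --000, -100-
Prime implicants: --000, -100-, 00011, 01111, 110-1, 11110
PI chart (minterm → PIs covering it):
  0 | --000  (sole → essential)
  3 | 00011  (sole → essential)
  8 | --000,-100-
  9 | -100-  (sole → essential)
  15 | 01111  (sole → essential)
  16 | --000  (sole → essential)
  24 | --000,-100-
  25 | -100-,110-1
  27 | 110-1  (sole → essential)
  30 | 11110  (sole → essential)
Essential prime implicants: --000, -100-, 00011, 01111, 110-1, 11110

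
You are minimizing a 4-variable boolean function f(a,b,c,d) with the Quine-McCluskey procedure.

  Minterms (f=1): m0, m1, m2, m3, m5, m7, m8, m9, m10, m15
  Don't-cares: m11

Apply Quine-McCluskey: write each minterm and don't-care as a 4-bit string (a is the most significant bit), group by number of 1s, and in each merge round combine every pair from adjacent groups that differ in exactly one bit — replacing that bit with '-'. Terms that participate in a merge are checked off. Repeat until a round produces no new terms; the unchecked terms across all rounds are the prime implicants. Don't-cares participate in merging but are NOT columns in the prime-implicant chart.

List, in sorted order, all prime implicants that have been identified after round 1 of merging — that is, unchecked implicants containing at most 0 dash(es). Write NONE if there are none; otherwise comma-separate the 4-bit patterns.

size-2^0 implicants → 0000(✓)  0001(✓)  0010(✓)  0011(✓)  0101(✓)  0111(✓)  1000(✓)  1001(✓)  1010(✓)  1011(✓)  1111(✓)
size-2^1 implicants → -000(✓)  -001(✓)  -010(✓)  -011(✓)  -111(✓)  0-01(✓)  0-11(✓)  00-0(✓)  00-1(✓)  000-(✓)  001-(✓)  01-1(✓)  1-11(✓)  10-0(✓)  10-1(✓)  100-(✓)  101-(✓)
size-2^2 implicants → --11  -0-0(✓)  -0-1(✓)  -00-(✓)  -01-(✓)  0--1  00--(✓)  10--(✓)
size-2^3 implicants → -0--
Unchecked terms (primes): --11, -0--, 0--1

NONE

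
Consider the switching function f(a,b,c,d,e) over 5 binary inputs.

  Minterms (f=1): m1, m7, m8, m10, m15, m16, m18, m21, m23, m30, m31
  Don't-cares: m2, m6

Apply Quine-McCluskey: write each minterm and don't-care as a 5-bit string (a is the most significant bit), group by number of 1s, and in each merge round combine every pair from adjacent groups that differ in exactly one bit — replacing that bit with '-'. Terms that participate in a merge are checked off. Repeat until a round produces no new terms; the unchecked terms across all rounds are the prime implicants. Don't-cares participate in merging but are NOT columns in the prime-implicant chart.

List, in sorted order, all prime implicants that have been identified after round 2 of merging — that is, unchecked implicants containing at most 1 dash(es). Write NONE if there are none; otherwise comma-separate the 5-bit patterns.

[col 0] 00001, 00010*, 00110*, 00111*, 01000*, 01010*, 01111*, 10000*, 10010*, 10101*, 10111*, 11110*, 11111*
[col 1] -0010, -0111*, -1111*, 0-010, 0-111*, 00-10, 0011-, 010-0, 1-111*, 100-0, 101-1, 1111-
[col 2] --111
Prime implicants: --111, -0010, 0-010, 00-10, 00001, 0011-, 010-0, 100-0, 101-1, 1111-

-0010, 0-010, 00-10, 00001, 0011-, 010-0, 100-0, 101-1, 1111-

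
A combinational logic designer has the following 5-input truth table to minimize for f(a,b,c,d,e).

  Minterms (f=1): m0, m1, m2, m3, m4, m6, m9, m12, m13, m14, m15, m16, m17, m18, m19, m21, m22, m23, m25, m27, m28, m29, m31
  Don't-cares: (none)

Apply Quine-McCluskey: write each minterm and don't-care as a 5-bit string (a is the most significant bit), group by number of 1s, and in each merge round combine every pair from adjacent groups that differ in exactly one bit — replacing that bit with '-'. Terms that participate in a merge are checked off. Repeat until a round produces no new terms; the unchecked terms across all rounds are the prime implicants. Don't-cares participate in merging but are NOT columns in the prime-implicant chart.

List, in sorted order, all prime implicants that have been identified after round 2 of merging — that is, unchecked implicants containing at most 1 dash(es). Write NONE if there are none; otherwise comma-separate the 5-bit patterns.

NONE

[col 0] 00000*, 00001*, 00010*, 00011*, 00100*, 00110*, 01001*, 01100*, 01101*, 01110*, 01111*, 10000*, 10001*, 10010*, 10011*, 10101*, 10110*, 10111*, 11001*, 11011*, 11100*, 11101*, 11111*
[col 1] -0000*, -0001*, -0010*, -0011*, -0110*, -1001*, -1100*, -1101*, -1111*, 0-001*, 0-100*, 0-110*, 00-00*, 00-10*, 000-0*, 000-1*, 0000-*, 0001-*, 001-0*, 01-01*, 011-0*, 011-1*, 0110-*, 0111-*, 1-001*, 1-011*, 1-101*, 1-111*, 10-01*, 10-10*, 10-11*, 100-0*, 100-1*, 1000-*, 1001-*, 101-1*, 1011-*, 11-01*, 11-11*, 110-1*, 111-1*, 1110-*
[col 2] --001, -0-10, -00-0*, -00-1*, -000-*, -001-*, -1-01, -11-1, -110-, 0-1-0, 00--0, 000--*, 011--, 1--01*, 1--11*, 1-0-1*, 1-1-1*, 10--1*, 10-1-, 100--*, 11--1*
[col 3] -00--, 1---1
Prime implicants: --001, -0-10, -00--, -1-01, -11-1, -110-, 0-1-0, 00--0, 011--, 1---1, 10-1-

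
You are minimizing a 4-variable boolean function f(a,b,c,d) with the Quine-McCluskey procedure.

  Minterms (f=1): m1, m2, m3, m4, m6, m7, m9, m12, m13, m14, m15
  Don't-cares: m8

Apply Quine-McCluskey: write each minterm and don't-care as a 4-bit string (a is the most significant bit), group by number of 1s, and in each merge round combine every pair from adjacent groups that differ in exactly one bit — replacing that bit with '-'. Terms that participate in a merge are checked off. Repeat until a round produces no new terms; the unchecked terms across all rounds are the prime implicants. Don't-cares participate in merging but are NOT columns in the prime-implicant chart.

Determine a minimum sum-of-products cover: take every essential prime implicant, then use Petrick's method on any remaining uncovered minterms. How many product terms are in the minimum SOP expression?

4

size-2^0 implicants → 0001(✓)  0010(✓)  0011(✓)  0100(✓)  0110(✓)  0111(✓)  1000(✓)  1001(✓)  1100(✓)  1101(✓)  1110(✓)  1111(✓)
size-2^1 implicants → -001  -100(✓)  -110(✓)  -111(✓)  0-10(✓)  0-11(✓)  00-1  001-(✓)  01-0(✓)  011-(✓)  1-00(✓)  1-01(✓)  100-(✓)  11-0(✓)  11-1(✓)  110-(✓)  111-(✓)
size-2^2 implicants → -1-0  -11-  0-1-  1-0-  11--
Unchecked terms (primes): -001, -1-0, -11-, 0-1-, 00-1, 1-0-, 11--
Minterm coverage:
  m1 ⊆ -001,00-1
  m2 ⊆ 0-1- [E]
  m3 ⊆ 0-1-,00-1
  m4 ⊆ -1-0 [E]
  m6 ⊆ -1-0,-11-,0-1-
  m7 ⊆ -11-,0-1-
  m9 ⊆ -001,1-0-
  m12 ⊆ -1-0,1-0-,11--
  m13 ⊆ 1-0-,11--
  m14 ⊆ -1-0,-11-,11--
  m15 ⊆ -11-,11--
E = {-1-0, 0-1-}
Petrick residual → -001, 11--
Cover = b'c'd + bd' + a'c + ab  |cover|=4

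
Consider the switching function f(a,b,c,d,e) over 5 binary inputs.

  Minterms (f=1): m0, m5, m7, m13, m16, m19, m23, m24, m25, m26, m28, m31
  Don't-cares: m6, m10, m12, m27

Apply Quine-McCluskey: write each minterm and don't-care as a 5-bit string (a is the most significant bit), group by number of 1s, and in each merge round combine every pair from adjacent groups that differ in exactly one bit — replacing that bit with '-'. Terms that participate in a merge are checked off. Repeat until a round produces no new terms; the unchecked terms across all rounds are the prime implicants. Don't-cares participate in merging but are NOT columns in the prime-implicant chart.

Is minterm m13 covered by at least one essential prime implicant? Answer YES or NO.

size-2^0 implicants → 00000(✓)  00101(✓)  00110(✓)  00111(✓)  01010(✓)  01100(✓)  01101(✓)  10000(✓)  10011(✓)  10111(✓)  11000(✓)  11001(✓)  11010(✓)  11011(✓)  11100(✓)  11111(✓)
size-2^1 implicants → -0000  -0111  -1010  -1100  0-101  001-1  0011-  0110-  1-000  1-011(✓)  1-111(✓)  10-11(✓)  11-00  11-11(✓)  110-0(✓)  110-1(✓)  1100-(✓)  1101-(✓)
size-2^2 implicants → 1--11  110--
Unchecked terms (primes): -0000, -0111, -1010, -1100, 0-101, 001-1, 0011-, 0110-, 1--11, 1-000, 11-00, 110--
Minterm coverage:
  m0 ⊆ -0000 [E]
  m5 ⊆ 0-101,001-1
  m7 ⊆ -0111,001-1,0011-
  m13 ⊆ 0-101,0110-
  m16 ⊆ -0000,1-000
  m19 ⊆ 1--11 [E]
  m23 ⊆ -0111,1--11
  m24 ⊆ 1-000,11-00,110--
  m25 ⊆ 110-- [E]
  m26 ⊆ -1010,110--
  m28 ⊆ -1100,11-00
  m31 ⊆ 1--11 [E]
E = {-0000, 1--11, 110--}

NO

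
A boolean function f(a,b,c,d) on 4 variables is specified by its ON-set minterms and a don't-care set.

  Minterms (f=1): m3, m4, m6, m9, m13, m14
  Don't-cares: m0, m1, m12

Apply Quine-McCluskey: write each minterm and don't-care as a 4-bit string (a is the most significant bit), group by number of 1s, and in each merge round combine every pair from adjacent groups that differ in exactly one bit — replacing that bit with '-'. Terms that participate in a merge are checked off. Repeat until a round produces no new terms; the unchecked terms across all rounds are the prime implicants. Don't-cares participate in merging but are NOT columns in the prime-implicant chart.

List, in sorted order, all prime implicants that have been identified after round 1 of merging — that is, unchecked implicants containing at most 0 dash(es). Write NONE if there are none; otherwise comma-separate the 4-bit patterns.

NONE

Round 0: 0000✓ 0001✓ 0011✓ 0100✓ 0110✓ 1001✓ 1100✓ 1101✓ 1110✓
Round 1: -001 -100✓ -110✓ 0-00 00-1 000- 01-0✓ 1-01 11-0✓ 110-
Round 2: -1-0
PIs = {-001, -1-0, 0-00, 00-1, 000-, 1-01, 110-}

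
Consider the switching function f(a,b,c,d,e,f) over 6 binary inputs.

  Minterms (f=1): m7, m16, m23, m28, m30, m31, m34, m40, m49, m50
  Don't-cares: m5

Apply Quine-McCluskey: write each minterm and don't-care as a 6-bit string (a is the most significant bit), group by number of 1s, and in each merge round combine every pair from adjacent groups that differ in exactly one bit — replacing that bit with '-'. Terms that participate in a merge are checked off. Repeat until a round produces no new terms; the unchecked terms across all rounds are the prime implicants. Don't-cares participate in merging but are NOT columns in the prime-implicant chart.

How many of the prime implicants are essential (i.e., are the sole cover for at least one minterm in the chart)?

size-2^0 implicants → 000101(✓)  000111(✓)  010000  010111(✓)  011100(✓)  011110(✓)  011111(✓)  100010(✓)  101000  110001  110010(✓)
size-2^1 implicants → 0-0111  0001-1  01-111  0111-0  01111-  1-0010
Unchecked terms (primes): 0-0111, 0001-1, 01-111, 010000, 0111-0, 01111-, 1-0010, 101000, 110001
Minterm coverage:
  m7 ⊆ 0-0111,0001-1
  m16 ⊆ 010000 [E]
  m23 ⊆ 0-0111,01-111
  m28 ⊆ 0111-0 [E]
  m30 ⊆ 0111-0,01111-
  m31 ⊆ 01-111,01111-
  m34 ⊆ 1-0010 [E]
  m40 ⊆ 101000 [E]
  m49 ⊆ 110001 [E]
  m50 ⊆ 1-0010 [E]
E = {010000, 0111-0, 1-0010, 101000, 110001}

5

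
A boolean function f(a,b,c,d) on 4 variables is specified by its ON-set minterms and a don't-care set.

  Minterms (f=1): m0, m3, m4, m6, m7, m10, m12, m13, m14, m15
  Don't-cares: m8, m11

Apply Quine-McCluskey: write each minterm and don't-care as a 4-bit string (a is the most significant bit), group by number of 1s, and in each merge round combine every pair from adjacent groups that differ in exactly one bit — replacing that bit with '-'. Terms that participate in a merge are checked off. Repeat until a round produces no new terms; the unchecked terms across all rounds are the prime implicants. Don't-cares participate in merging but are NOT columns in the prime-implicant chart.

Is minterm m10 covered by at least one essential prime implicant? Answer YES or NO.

size-2^0 implicants → 0000(✓)  0011(✓)  0100(✓)  0110(✓)  0111(✓)  1000(✓)  1010(✓)  1011(✓)  1100(✓)  1101(✓)  1110(✓)  1111(✓)
size-2^1 implicants → -000(✓)  -011(✓)  -100(✓)  -110(✓)  -111(✓)  0-00(✓)  0-11(✓)  01-0(✓)  011-(✓)  1-00(✓)  1-10(✓)  1-11(✓)  10-0(✓)  101-(✓)  11-0(✓)  11-1(✓)  110-(✓)  111-(✓)
size-2^2 implicants → --00  --11  -1-0  -11-  1--0  1-1-  11--
Unchecked terms (primes): --00, --11, -1-0, -11-, 1--0, 1-1-, 11--
Minterm coverage:
  m0 ⊆ --00 [E]
  m3 ⊆ --11 [E]
  m4 ⊆ --00,-1-0
  m6 ⊆ -1-0,-11-
  m7 ⊆ --11,-11-
  m10 ⊆ 1--0,1-1-
  m12 ⊆ --00,-1-0,1--0,11--
  m13 ⊆ 11-- [E]
  m14 ⊆ -1-0,-11-,1--0,1-1-,11--
  m15 ⊆ --11,-11-,1-1-,11--
E = {--00, --11, 11--}

NO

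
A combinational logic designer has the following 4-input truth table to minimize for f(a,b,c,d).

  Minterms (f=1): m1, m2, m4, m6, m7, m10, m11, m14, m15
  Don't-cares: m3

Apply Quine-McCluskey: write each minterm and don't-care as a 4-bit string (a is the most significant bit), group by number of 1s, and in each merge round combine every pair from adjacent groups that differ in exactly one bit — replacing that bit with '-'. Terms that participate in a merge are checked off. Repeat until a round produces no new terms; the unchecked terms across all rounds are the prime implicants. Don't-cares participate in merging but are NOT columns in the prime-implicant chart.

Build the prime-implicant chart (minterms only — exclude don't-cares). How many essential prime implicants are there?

[col 0] 0001*, 0010*, 0011*, 0100*, 0110*, 0111*, 1010*, 1011*, 1110*, 1111*
[col 1] -010*, -011*, -110*, -111*, 0-10*, 0-11*, 00-1, 001-*, 01-0, 011-*, 1-10*, 1-11*, 101-*, 111-*
[col 2] --10*, --11*, -01-*, -11-*, 0-1-*, 1-1-*
[col 3] --1-
Prime implicants: --1-, 00-1, 01-0
PI chart (minterm → PIs covering it):
  1 | 00-1  (sole → essential)
  2 | --1-  (sole → essential)
  4 | 01-0  (sole → essential)
  6 | --1-,01-0
  7 | --1-  (sole → essential)
  10 | --1-  (sole → essential)
  11 | --1-  (sole → essential)
  14 | --1-  (sole → essential)
  15 | --1-  (sole → essential)
Essential prime implicants: --1-, 00-1, 01-0

3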